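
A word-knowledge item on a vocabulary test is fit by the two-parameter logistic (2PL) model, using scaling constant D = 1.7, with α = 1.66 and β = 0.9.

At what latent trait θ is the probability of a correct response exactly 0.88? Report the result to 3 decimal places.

P(θ) = 1 / (1 + exp(−D·α(θ − β)))
logit = ln(0.8800/0.1200) = 1.9924
θ = β + logit/(1.7·α) = 0.9 + 1.9924/2.8220 = 1.6060

1.606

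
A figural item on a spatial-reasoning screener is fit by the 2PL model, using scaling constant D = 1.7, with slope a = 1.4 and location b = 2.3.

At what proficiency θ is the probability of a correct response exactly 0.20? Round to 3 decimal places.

P(θ) = 1 / (1 + exp(−D·a(θ − b)))
logit = ln(0.2000/0.8000) = -1.3863
θ = b + logit/(1.7·a) = 2.3 + (-1.3863)/2.3800 = 1.7175

1.718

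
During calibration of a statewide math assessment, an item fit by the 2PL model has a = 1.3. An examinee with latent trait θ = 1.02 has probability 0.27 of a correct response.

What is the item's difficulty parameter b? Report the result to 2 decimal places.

1.79

P(θ) = 1 / (1 + exp(−a(θ − b)))
logit(0.27) = ln(0.27/0.73) = -0.9946
b = θ − logit/(a) = 1.02 − (-0.9946)/1.3000 = 1.7851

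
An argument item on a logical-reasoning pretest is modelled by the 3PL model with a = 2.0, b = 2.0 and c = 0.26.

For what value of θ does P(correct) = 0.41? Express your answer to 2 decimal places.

P(θ) = c + (1 − c) · 1 / (1 + exp(−a(θ − b)))
Remove guessing floor: (0.41 − 0.26)/(1 − 0.26) = 0.2027
logit = ln(0.2027/0.7973) = -1.3695
θ = b + logit/(a) = 2.0 + (-1.3695)/2.0000 = 1.3153

1.32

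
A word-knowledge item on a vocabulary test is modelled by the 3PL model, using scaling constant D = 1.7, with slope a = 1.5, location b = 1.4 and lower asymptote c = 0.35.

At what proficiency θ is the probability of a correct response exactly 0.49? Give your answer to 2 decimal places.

P(θ) = c + (1 − c) · 1 / (1 + exp(−D·a(θ − b)))
Remove guessing floor: (0.49 − 0.35)/(1 − 0.35) = 0.2154
logit = ln(0.2154/0.7846) = -1.2928
θ = b + logit/(1.7·a) = 1.4 + (-1.2928)/2.5500 = 0.8930

0.89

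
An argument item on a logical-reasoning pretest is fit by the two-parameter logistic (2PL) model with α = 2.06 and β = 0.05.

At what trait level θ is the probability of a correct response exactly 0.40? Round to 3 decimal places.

-0.147

P(θ) = 1 / (1 + exp(−α(θ − β)))
logit = ln(0.4000/0.6000) = -0.4055
θ = β + logit/(α) = 0.05 + (-0.4055)/2.0600 = -0.1468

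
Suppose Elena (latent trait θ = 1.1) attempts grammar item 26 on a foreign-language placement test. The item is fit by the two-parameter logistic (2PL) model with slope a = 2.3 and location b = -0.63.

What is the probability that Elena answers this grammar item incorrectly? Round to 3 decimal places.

P(θ) = 1 / (1 + exp(−a(θ − b)))
Exponent: 2.3 × (1.1 − (-0.63)) = 3.9790
1/(1 + e^{-3.9790}) = 0.9816
P(incorrect) = 1 − 0.9816 = 0.0184

0.018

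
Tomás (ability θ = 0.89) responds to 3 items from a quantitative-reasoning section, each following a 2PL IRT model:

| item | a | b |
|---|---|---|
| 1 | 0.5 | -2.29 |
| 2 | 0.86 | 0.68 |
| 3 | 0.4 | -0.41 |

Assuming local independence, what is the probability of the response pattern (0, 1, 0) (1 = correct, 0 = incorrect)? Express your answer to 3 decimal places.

P(θ) = 1 / (1 + exp(−a(θ − b)))
P_1 = 1/(1+e^{-1.5900}) = 0.8306
P_2 = 1/(1+e^{-0.1806}) = 0.5450
P_3 = 1/(1+e^{-0.5200}) = 0.6271
L = (1−P_1) × P_2 × (1−P_3) = 0.1694 × 0.5450 × 0.3729 = 0.03442

0.034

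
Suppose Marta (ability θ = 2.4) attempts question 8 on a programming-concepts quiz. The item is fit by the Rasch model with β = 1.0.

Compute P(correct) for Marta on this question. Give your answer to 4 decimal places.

P(θ) = 1 / (1 + exp(−(θ − β)))
Exponent: (2.4 − 1.0) = 1.4000
1/(1 + e^{-1.4000}) = 0.8022
P = 0.8022

0.8022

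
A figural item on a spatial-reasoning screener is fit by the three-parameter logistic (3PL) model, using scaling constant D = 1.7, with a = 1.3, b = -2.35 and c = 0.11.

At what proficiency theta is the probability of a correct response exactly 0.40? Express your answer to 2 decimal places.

P(theta) = c + (1 − c) · 1 / (1 + exp(−D·a(theta − b)))
Remove guessing floor: (0.40 − 0.11)/(1 − 0.11) = 0.3258
logit = ln(0.3258/0.6742) = -0.7270
theta = b + logit/(1.7·a) = -2.35 + (-0.7270)/2.2100 = -2.6790

-2.68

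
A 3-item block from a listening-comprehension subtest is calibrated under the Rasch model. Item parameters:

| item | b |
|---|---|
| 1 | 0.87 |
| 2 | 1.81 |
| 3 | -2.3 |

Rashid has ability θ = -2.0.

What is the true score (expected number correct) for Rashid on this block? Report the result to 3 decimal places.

0.650

P(θ) = 1 / (1 + exp(−(θ − b)))
P_1 = 1/(1+e^{2.8700}) = 0.0537
P_2 = 1/(1+e^{3.8100}) = 0.0217
P_3 = 1/(1+e^{-0.3000}) = 0.5744
E[score] = 0.0537 + 0.0217 + 0.5744 = 0.6498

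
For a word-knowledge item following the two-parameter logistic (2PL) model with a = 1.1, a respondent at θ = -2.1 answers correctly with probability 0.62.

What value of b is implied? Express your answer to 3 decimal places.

P(θ) = 1 / (1 + exp(−a(θ − b)))
logit(0.62) = ln(0.62/0.38) = 0.4895
b = θ − logit/(a) = -2.1 − 0.4895/1.1000 = -2.5450

-2.545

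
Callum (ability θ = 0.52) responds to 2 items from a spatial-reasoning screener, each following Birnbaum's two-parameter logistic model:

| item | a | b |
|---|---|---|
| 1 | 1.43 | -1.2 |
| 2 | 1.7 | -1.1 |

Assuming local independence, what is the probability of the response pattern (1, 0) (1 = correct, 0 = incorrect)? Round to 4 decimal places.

P(θ) = 1 / (1 + exp(−a(θ − b)))
P_1 = 1/(1+e^{-2.4596}) = 0.9213
P_2 = 1/(1+e^{-2.7540}) = 0.9401
L = P_1 × (1−P_2) = 0.9213 × 0.0599 = 0.05515

0.0551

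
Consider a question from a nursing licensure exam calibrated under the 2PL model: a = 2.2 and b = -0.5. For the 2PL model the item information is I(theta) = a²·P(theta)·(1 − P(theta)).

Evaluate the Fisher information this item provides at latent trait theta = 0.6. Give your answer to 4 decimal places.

0.3630

P = 1/(1+e^{-2.4200}) = 0.9183
P(1−P) = 0.9183 × 0.0817 = 0.0750
I = a² × P(1−P) = 2.2² × 0.0750 = 0.36296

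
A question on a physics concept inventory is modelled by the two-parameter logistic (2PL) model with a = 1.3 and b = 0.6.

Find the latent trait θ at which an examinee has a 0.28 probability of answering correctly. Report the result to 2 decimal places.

P(θ) = 1 / (1 + exp(−a(θ − b)))
logit = ln(0.2800/0.7200) = -0.9445
θ = b + logit/(a) = 0.6 + (-0.9445)/1.3000 = -0.1265

-0.13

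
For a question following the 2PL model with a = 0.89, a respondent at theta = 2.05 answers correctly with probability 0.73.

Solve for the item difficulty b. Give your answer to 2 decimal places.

0.93

P(theta) = 1 / (1 + exp(−a(theta − b)))
logit(0.73) = ln(0.73/0.27) = 0.9946
b = theta − logit/(a) = 2.05 − 0.9946/0.8900 = 0.9324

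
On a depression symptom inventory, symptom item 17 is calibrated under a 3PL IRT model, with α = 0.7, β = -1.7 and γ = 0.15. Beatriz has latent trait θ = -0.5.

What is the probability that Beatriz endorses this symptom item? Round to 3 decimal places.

0.744

P(θ) = γ + (1 − γ) · 1 / (1 + exp(−α(θ − β)))
Exponent: 0.7 × (-0.5 − (-1.7)) = 0.8400
1/(1 + e^{-0.8400}) = 0.6985
P = 0.15 + 0.85 × 0.6985 = 0.7437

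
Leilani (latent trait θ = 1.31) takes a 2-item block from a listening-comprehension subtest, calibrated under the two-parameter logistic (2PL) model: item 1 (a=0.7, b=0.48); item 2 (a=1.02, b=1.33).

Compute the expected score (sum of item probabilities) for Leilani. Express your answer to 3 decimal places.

1.136

P(θ) = 1 / (1 + exp(−a(θ − b)))
P_1 = 1/(1+e^{-0.5810}) = 0.6413
P_2 = 1/(1+e^{0.0204}) = 0.4949
E[score] = 0.6413 + 0.4949 = 1.1362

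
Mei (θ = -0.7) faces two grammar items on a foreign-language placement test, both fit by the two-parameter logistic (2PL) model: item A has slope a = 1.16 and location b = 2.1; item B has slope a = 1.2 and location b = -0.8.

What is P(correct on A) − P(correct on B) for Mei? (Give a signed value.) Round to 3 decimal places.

-0.493

P(θ) = 1 / (1 + exp(−a(θ − b)))
P_A = 0.0374
P_B = 0.5300
P_A − P_B = -0.4926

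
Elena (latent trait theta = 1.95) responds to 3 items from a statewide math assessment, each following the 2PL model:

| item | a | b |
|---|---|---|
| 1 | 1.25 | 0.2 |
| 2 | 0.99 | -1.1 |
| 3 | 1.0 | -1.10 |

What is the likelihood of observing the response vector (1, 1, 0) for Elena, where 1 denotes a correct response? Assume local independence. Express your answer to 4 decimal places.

P(theta) = 1 / (1 + exp(−a(theta − b)))
P_1 = 1/(1+e^{-2.1875}) = 0.8991
P_2 = 1/(1+e^{-3.0195}) = 0.9534
P_3 = 1/(1+e^{-3.0500}) = 0.9548
L = P_1 × P_2 × (1−P_3) = 0.8991 × 0.9534 × 0.0452 = 0.03876

0.0388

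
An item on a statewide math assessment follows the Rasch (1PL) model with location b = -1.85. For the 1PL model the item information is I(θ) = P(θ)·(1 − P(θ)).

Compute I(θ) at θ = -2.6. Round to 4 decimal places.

P = 1/(1+e^{0.7500}) = 0.3208
P(1−P) = 0.3208 × 0.6792 = 0.2179
I = P(1−P) = 0.21789

0.2179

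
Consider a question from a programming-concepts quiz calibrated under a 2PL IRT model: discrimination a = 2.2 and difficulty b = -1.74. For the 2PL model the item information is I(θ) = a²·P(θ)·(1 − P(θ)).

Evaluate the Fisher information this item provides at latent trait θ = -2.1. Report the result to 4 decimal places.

P = 1/(1+e^{0.7920}) = 0.3117
P(1−P) = 0.3117 × 0.6883 = 0.2146
I = a² × P(1−P) = 2.2² × 0.2146 = 1.03846

1.0385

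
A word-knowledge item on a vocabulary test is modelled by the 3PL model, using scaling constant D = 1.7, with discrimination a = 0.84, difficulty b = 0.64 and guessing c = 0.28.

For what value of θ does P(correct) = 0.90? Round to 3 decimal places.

1.918

P(θ) = c + (1 − c) · 1 / (1 + exp(−D·a(θ − b)))
Remove guessing floor: (0.90 − 0.28)/(1 − 0.28) = 0.8611
logit = ln(0.8611/0.1389) = 1.8245
θ = b + logit/(1.7·a) = 0.64 + 1.8245/1.4280 = 1.9177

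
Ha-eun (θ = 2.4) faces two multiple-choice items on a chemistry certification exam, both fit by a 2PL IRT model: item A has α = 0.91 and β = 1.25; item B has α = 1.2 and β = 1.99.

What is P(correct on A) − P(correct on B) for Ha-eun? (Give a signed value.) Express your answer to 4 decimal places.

0.1195

P(θ) = 1 / (1 + exp(−α(θ − β)))
P_A = 0.7401
P_B = 0.6206
P_A − P_B = 0.1195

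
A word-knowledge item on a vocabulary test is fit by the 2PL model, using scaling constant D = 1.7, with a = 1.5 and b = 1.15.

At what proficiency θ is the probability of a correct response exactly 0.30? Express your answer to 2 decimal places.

P(θ) = 1 / (1 + exp(−D·a(θ − b)))
logit = ln(0.3000/0.7000) = -0.8473
θ = b + logit/(1.7·a) = 1.15 + (-0.8473)/2.5500 = 0.8177

0.82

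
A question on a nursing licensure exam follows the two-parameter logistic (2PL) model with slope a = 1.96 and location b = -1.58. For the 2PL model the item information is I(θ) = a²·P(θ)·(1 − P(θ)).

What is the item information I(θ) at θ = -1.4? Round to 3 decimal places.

P = 1/(1+e^{-0.3528}) = 0.5873
P(1−P) = 0.5873 × 0.4127 = 0.2424
I = a² × P(1−P) = 1.96² × 0.2424 = 0.93112

0.931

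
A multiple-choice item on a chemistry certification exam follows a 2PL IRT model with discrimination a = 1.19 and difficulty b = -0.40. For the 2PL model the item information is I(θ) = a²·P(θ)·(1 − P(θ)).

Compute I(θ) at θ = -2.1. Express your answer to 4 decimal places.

0.1461

P = 1/(1+e^{2.0230}) = 0.1168
P(1−P) = 0.1168 × 0.8832 = 0.1032
I = a² × P(1−P) = 1.19² × 0.1032 = 0.14609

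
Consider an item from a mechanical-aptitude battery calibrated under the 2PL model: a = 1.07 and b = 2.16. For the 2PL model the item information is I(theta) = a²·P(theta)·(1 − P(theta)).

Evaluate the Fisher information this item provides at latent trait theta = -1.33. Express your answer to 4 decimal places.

P = 1/(1+e^{3.7343}) = 0.0233
P(1−P) = 0.0233 × 0.9767 = 0.0228
I = a² × P(1−P) = 1.07² × 0.0228 = 0.02609

0.0261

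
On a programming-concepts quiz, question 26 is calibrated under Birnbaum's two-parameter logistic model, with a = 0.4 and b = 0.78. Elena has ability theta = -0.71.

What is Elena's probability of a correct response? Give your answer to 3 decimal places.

0.355

P(theta) = 1 / (1 + exp(−a(theta − b)))
Exponent: 0.4 × (-0.71 − 0.78) = -0.5960
1/(1 + e^{0.5960}) = 0.3553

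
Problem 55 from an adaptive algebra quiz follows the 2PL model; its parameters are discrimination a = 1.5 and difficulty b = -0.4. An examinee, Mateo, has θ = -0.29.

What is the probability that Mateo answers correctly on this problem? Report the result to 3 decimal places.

P(θ) = 1 / (1 + exp(−a(θ − b)))
Exponent: 1.5 × (-0.29 − (-0.4)) = 0.1650
1/(1 + e^{-0.1650}) = 0.5412

0.541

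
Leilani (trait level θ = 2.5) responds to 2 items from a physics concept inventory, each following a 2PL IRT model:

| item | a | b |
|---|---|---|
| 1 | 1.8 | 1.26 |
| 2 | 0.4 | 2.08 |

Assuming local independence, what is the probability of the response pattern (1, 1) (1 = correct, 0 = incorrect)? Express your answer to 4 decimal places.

0.4894

P(θ) = 1 / (1 + exp(−a(θ − b)))
P_1 = 1/(1+e^{-2.2320}) = 0.9031
P_2 = 1/(1+e^{-0.1680}) = 0.5419
L = P_1 × P_2 = 0.9031 × 0.5419 = 0.48938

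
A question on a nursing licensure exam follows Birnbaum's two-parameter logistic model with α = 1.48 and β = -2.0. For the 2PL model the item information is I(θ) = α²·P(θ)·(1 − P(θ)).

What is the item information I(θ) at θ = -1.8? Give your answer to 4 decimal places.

P = 1/(1+e^{-0.2960}) = 0.5735
P(1−P) = 0.5735 × 0.4265 = 0.2446
I = α² × P(1−P) = 1.48² × 0.2446 = 0.53578

0.5358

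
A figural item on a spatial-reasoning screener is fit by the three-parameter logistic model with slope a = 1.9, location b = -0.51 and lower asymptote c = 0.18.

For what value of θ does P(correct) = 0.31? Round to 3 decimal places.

P(θ) = c + (1 − c) · 1 / (1 + exp(−a(θ − b)))
Remove guessing floor: (0.31 − 0.18)/(1 − 0.18) = 0.1585
logit = ln(0.1585/0.8415) = -1.6692
θ = b + logit/(a) = -0.51 + (-1.6692)/1.9000 = -1.3885

-1.389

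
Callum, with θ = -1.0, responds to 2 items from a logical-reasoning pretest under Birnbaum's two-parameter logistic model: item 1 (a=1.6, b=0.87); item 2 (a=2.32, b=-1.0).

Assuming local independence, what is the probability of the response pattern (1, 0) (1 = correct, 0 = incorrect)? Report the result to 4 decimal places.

0.0239

P(θ) = 1 / (1 + exp(−a(θ − b)))
P_1 = 1/(1+e^{2.9920}) = 0.0478
P_2 = 1/(1+e^{0.0000}) = 0.5000
L = P_1 × (1−P_2) = 0.0478 × 0.5000 = 0.02389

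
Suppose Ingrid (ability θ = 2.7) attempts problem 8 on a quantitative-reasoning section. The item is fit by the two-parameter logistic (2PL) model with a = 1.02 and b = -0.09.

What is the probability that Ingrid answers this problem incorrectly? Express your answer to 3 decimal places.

P(θ) = 1 / (1 + exp(−a(θ − b)))
Exponent: 1.02 × (2.7 − (-0.09)) = 2.8458
1/(1 + e^{-2.8458}) = 0.9451
P(incorrect) = 1 − 0.9451 = 0.0549

0.055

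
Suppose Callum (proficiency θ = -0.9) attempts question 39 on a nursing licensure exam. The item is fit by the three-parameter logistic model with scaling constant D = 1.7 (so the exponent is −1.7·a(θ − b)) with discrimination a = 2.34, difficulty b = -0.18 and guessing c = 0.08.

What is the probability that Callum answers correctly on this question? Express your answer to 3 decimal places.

0.130

P(θ) = c + (1 − c) · 1 / (1 + exp(−D·a(θ − b)))
Exponent: 1.7 × 2.34 × (-0.9 − (-0.18)) = -2.8642
1/(1 + e^{2.8642}) = 0.0540
P = 0.08 + 0.92 × 0.0540 = 0.1296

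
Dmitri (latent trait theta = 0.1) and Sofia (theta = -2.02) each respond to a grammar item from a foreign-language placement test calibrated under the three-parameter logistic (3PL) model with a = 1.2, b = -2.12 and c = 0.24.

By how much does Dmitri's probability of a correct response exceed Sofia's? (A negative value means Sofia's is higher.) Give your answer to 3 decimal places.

P(theta) = c + (1 − c) · 1 / (1 + exp(−a(theta − b)))
P(Dmitri) = 0.9505  [exponent 2.6640]
P(Sofia) = 0.6428  [exponent 0.1200]
Difference = 0.9505 − 0.6428 = 0.3077

0.308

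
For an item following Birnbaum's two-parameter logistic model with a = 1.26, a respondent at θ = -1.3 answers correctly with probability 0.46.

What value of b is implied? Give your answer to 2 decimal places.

-1.17

P(θ) = 1 / (1 + exp(−a(θ − b)))
logit(0.46) = ln(0.46/0.54) = -0.1603
b = θ − logit/(a) = -1.3 − (-0.1603)/1.2600 = -1.1727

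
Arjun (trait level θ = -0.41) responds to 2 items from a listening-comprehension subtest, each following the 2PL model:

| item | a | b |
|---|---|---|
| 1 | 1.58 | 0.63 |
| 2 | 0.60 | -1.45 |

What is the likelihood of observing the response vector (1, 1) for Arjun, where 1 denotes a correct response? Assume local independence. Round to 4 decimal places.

0.1055

P(θ) = 1 / (1 + exp(−a(θ − b)))
P_1 = 1/(1+e^{1.6432}) = 0.1620
P_2 = 1/(1+e^{-0.6240}) = 0.6511
L = P_1 × P_2 = 0.1620 × 0.6511 = 0.10550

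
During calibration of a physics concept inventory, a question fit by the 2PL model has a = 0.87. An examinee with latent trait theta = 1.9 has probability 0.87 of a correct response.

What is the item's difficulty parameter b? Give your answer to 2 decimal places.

-0.29

P(theta) = 1 / (1 + exp(−a(theta − b)))
logit(0.87) = ln(0.87/0.13) = 1.9010
b = theta − logit/(a) = 1.9 − 1.9010/0.8700 = -0.2850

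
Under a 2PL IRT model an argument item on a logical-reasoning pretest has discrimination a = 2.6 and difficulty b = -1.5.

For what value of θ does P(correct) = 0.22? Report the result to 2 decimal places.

P(θ) = 1 / (1 + exp(−a(θ − b)))
logit = ln(0.2200/0.7800) = -1.2657
θ = b + logit/(a) = -1.5 + (-1.2657)/2.6000 = -1.9868

-1.99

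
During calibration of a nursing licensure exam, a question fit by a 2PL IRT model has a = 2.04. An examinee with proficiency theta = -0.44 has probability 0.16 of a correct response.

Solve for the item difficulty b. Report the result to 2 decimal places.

P(theta) = 1 / (1 + exp(−a(theta − b)))
logit(0.16) = ln(0.16/0.84) = -1.6582
b = theta − logit/(a) = -0.44 − (-1.6582)/2.0400 = 0.3729

0.37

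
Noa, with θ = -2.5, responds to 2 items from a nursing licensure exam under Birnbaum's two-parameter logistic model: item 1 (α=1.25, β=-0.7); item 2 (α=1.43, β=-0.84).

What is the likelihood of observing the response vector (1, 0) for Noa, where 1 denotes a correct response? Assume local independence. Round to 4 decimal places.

P(θ) = 1 / (1 + exp(−α(θ − β)))
P_1 = 1/(1+e^{2.2500}) = 0.0953
P_2 = 1/(1+e^{2.3738}) = 0.0852
L = P_1 × (1−P_2) = 0.0953 × 0.9148 = 0.08723

0.0872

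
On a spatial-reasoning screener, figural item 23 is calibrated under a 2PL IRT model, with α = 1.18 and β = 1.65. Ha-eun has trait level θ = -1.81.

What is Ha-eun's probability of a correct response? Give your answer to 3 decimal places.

0.017

P(θ) = 1 / (1 + exp(−α(θ − β)))
Exponent: 1.18 × (-1.81 − 1.65) = -4.0828
1/(1 + e^{4.0828}) = 0.0166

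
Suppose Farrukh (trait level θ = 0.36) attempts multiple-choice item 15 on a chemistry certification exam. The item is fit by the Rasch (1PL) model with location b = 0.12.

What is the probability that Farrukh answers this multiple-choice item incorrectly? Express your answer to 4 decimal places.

0.4403

P(θ) = 1 / (1 + exp(−(θ − b)))
Exponent: (0.36 − 0.12) = 0.2400
1/(1 + e^{-0.2400}) = 0.5597
P = 0.5597
P(incorrect) = 1 − 0.5597 = 0.4403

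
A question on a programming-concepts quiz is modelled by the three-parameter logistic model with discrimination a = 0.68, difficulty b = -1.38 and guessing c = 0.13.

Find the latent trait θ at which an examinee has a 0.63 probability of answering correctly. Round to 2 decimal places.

P(θ) = c + (1 − c) · 1 / (1 + exp(−a(θ − b)))
Remove guessing floor: (0.63 − 0.13)/(1 − 0.13) = 0.5747
logit = ln(0.5747/0.4253) = 0.3011
θ = b + logit/(a) = -1.38 + 0.3011/0.6800 = -0.9372

-0.94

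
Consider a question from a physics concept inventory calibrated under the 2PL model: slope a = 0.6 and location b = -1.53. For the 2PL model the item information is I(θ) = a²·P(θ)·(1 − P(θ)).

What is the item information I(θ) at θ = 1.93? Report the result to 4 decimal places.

0.0357

P = 1/(1+e^{-2.0760}) = 0.8885
P(1−P) = 0.8885 × 0.1115 = 0.0990
I = a² × P(1−P) = 0.6² × 0.0990 = 0.03565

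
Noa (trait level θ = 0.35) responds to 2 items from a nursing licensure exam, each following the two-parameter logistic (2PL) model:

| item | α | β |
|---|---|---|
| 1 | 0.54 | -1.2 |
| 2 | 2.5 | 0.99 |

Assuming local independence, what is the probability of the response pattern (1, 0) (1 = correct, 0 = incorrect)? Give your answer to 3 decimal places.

P(θ) = 1 / (1 + exp(−α(θ − β)))
P_1 = 1/(1+e^{-0.8370}) = 0.6978
P_2 = 1/(1+e^{1.6000}) = 0.1680
L = P_1 × (1−P_2) = 0.6978 × 0.8320 = 0.58061

0.581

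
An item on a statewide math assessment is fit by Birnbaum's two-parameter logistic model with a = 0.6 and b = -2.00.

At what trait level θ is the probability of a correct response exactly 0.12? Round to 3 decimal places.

P(θ) = 1 / (1 + exp(−a(θ − b)))
logit = ln(0.1200/0.8800) = -1.9924
θ = b + logit/(a) = -2.00 + (-1.9924)/0.6000 = -5.3207

-5.321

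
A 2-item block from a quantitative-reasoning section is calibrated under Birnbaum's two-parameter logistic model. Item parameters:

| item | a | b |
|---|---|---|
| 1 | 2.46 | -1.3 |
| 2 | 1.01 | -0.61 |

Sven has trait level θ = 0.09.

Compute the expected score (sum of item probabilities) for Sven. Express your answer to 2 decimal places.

1.64

P(θ) = 1 / (1 + exp(−a(θ − b)))
P_1 = 1/(1+e^{-3.4194}) = 0.9683
P_2 = 1/(1+e^{-0.7070}) = 0.6697
E[score] = 0.9683 + 0.6697 = 1.6380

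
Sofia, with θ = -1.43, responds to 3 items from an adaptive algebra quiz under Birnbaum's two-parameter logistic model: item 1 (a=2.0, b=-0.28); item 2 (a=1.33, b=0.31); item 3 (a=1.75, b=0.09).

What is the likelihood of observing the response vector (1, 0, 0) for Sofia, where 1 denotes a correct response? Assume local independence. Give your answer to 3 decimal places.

P(θ) = 1 / (1 + exp(−a(θ − b)))
P_1 = 1/(1+e^{2.3000}) = 0.0911
P_2 = 1/(1+e^{2.3142}) = 0.0900
P_3 = 1/(1+e^{2.6600}) = 0.0654
L = P_1 × (1−P_2) × (1−P_3) = 0.0911 × 0.9100 × 0.9346 = 0.07750

0.078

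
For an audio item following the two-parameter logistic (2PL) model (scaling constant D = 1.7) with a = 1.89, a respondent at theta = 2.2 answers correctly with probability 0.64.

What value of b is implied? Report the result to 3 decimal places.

2.021

P(theta) = 1 / (1 + exp(−D·a(theta − b)))
logit(0.64) = ln(0.64/0.36) = 0.5754
b = theta − logit/(1.7·a) = 2.2 − 0.5754/3.2130 = 2.0209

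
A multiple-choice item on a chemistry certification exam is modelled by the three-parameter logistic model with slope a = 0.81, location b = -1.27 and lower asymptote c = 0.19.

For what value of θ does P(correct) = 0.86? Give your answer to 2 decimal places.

P(θ) = c + (1 − c) · 1 / (1 + exp(−a(θ − b)))
Remove guessing floor: (0.86 − 0.19)/(1 − 0.19) = 0.8272
logit = ln(0.8272/0.1728) = 1.5656
θ = b + logit/(a) = -1.27 + 1.5656/0.8100 = 0.6629

0.66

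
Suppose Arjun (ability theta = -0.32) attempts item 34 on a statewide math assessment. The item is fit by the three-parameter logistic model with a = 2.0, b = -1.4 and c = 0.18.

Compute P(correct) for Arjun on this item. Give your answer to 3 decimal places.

P(theta) = c + (1 − c) · 1 / (1 + exp(−a(theta − b)))
Exponent: 2.0 × (-0.32 − (-1.4)) = 2.1600
1/(1 + e^{-2.1600}) = 0.8966
P = 0.18 + 0.82 × 0.8966 = 0.9152

0.915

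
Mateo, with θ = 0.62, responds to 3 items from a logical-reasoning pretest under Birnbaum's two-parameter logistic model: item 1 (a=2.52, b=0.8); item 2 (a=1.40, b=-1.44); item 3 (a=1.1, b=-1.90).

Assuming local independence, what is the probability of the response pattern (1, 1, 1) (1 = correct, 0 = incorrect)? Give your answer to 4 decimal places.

P(θ) = 1 / (1 + exp(−a(θ − b)))
P_1 = 1/(1+e^{0.4536}) = 0.3885
P_2 = 1/(1+e^{-2.8840}) = 0.9470
P_3 = 1/(1+e^{-2.7720}) = 0.9411
L = P_1 × P_2 × P_3 = 0.3885 × 0.9470 × 0.9411 = 0.34628

0.3463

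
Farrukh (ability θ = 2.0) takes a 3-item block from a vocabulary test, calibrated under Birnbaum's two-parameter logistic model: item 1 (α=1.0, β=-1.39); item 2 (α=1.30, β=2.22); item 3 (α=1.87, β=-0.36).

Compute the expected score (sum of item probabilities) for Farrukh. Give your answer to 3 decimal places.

2.384

P(θ) = 1 / (1 + exp(−α(θ − β)))
P_1 = 1/(1+e^{-3.3900}) = 0.9674
P_2 = 1/(1+e^{0.2860}) = 0.4290
P_3 = 1/(1+e^{-4.4132}) = 0.9880
E[score] = 0.9674 + 0.4290 + 0.9880 = 2.3844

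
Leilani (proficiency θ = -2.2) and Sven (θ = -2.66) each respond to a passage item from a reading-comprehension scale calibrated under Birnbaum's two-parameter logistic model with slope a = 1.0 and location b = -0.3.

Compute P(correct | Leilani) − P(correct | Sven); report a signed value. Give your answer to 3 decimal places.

P(θ) = 1 / (1 + exp(−a(θ − b)))
P(Leilani) = 0.1301  [exponent -1.9000]
P(Sven) = 0.0863  [exponent -2.3600]
Difference = 0.1301 − 0.0863 = 0.0438

0.044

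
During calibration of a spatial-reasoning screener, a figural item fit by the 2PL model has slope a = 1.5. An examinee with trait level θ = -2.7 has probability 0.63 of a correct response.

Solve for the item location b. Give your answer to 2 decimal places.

P(θ) = 1 / (1 + exp(−a(θ − b)))
logit(0.63) = ln(0.63/0.37) = 0.5322
b = θ − logit/(a) = -2.7 − 0.5322/1.5000 = -3.0548

-3.05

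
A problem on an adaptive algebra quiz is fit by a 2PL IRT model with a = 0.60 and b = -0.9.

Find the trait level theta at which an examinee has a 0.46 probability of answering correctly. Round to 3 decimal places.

P(theta) = 1 / (1 + exp(−a(theta − b)))
logit = ln(0.4600/0.5400) = -0.1603
theta = b + logit/(a) = -0.9 + (-0.1603)/0.6000 = -1.1672

-1.167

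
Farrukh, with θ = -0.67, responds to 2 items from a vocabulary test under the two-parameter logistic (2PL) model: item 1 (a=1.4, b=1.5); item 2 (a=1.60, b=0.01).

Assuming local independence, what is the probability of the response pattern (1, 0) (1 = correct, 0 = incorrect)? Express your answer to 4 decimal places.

P(θ) = 1 / (1 + exp(−a(θ − b)))
P_1 = 1/(1+e^{3.0380}) = 0.0457
P_2 = 1/(1+e^{1.0880}) = 0.2520
L = P_1 × (1−P_2) = 0.0457 × 0.7480 = 0.03421

0.0342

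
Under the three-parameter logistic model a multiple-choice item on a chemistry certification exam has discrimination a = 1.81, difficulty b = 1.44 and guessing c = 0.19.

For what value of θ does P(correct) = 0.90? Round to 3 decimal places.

2.523

P(θ) = c + (1 − c) · 1 / (1 + exp(−a(θ − b)))
Remove guessing floor: (0.90 − 0.19)/(1 − 0.19) = 0.8765
logit = ln(0.8765/0.1235) = 1.9601
θ = b + logit/(a) = 1.44 + 1.9601/1.8100 = 2.5229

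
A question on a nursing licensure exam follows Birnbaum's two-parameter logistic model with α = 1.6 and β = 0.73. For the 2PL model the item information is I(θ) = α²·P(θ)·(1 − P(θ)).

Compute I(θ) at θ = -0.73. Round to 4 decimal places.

0.2058

P = 1/(1+e^{2.3360}) = 0.0882
P(1−P) = 0.0882 × 0.9118 = 0.0804
I = α² × P(1−P) = 1.6² × 0.0804 = 0.20585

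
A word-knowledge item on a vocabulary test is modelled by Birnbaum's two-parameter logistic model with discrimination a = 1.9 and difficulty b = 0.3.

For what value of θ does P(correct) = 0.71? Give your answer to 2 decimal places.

0.77

P(θ) = 1 / (1 + exp(−a(θ − b)))
logit = ln(0.7100/0.2900) = 0.8954
θ = b + logit/(a) = 0.3 + 0.8954/1.9000 = 0.7713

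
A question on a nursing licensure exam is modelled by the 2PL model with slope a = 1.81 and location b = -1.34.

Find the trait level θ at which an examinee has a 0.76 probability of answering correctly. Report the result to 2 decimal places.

-0.70

P(θ) = 1 / (1 + exp(−a(θ − b)))
logit = ln(0.7600/0.2400) = 1.1527
θ = b + logit/(a) = -1.34 + 1.1527/1.8100 = -0.7032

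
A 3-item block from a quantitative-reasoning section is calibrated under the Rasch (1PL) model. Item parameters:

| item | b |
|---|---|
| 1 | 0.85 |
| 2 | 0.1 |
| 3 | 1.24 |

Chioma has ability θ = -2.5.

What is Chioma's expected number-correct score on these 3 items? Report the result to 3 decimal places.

0.126

P(θ) = 1 / (1 + exp(−(θ − b)))
P_1 = 1/(1+e^{3.3500}) = 0.0339
P_2 = 1/(1+e^{2.6000}) = 0.0691
P_3 = 1/(1+e^{3.7400}) = 0.0232
E[score] = 0.0339 + 0.0691 + 0.0232 = 0.1262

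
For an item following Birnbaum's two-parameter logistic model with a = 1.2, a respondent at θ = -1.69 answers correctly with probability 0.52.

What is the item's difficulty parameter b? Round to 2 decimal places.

-1.76

P(θ) = 1 / (1 + exp(−a(θ − b)))
logit(0.52) = ln(0.52/0.48) = 0.0800
b = θ − logit/(a) = -1.69 − 0.0800/1.2000 = -1.7567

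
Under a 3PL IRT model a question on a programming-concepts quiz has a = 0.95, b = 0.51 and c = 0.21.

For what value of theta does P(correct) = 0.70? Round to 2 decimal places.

P(theta) = c + (1 − c) · 1 / (1 + exp(−a(theta − b)))
Remove guessing floor: (0.70 − 0.21)/(1 − 0.21) = 0.6203
logit = ln(0.6203/0.3797) = 0.4906
theta = b + logit/(a) = 0.51 + 0.4906/0.9500 = 1.0264

1.03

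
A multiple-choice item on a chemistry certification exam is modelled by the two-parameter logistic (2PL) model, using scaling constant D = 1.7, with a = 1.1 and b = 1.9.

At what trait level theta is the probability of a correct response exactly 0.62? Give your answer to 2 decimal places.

2.16

P(theta) = 1 / (1 + exp(−D·a(theta − b)))
logit = ln(0.6200/0.3800) = 0.4895
theta = b + logit/(1.7·a) = 1.9 + 0.4895/1.8700 = 2.1618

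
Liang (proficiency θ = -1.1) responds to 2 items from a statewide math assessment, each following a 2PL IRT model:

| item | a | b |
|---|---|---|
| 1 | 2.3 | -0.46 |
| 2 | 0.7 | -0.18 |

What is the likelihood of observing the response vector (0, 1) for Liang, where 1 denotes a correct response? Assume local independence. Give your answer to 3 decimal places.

P(θ) = 1 / (1 + exp(−a(θ − b)))
P_1 = 1/(1+e^{1.4720}) = 0.1866
P_2 = 1/(1+e^{0.6440}) = 0.3443
L = (1−P_1) × P_2 = 0.8134 × 0.3443 = 0.28008

0.280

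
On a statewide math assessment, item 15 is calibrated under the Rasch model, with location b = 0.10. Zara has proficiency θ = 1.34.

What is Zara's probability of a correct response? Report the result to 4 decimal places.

0.7756

P(θ) = 1 / (1 + exp(−(θ − b)))
Exponent: (1.34 − 0.10) = 1.2400
1/(1 + e^{-1.2400}) = 0.7756
P = 0.7756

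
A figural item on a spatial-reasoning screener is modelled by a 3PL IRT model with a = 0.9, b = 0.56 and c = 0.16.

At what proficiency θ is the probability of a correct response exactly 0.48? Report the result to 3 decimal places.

P(θ) = c + (1 − c) · 1 / (1 + exp(−a(θ − b)))
Remove guessing floor: (0.48 − 0.16)/(1 − 0.16) = 0.3810
logit = ln(0.3810/0.6190) = -0.4855
θ = b + logit/(a) = 0.56 + (-0.4855)/0.9000 = 0.0205

0.021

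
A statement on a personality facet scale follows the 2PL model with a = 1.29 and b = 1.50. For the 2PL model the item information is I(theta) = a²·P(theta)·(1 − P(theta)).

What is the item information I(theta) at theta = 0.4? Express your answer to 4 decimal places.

0.2610

P = 1/(1+e^{1.4190}) = 0.1948
P(1−P) = 0.1948 × 0.8052 = 0.1569
I = a² × P(1−P) = 1.29² × 0.1569 = 0.26104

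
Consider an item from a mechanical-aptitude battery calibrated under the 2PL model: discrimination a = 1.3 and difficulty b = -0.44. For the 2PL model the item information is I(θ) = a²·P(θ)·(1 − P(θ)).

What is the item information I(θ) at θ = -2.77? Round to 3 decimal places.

0.074

P = 1/(1+e^{3.0290}) = 0.0461
P(1−P) = 0.0461 × 0.9539 = 0.0440
I = a² × P(1−P) = 1.3² × 0.0440 = 0.07437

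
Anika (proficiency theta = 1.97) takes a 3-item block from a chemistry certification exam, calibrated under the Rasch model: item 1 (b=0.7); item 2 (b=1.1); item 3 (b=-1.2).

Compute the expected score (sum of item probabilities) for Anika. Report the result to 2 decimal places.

P(theta) = 1 / (1 + exp(−(theta − b)))
P_1 = 1/(1+e^{-1.2700}) = 0.7807
P_2 = 1/(1+e^{-0.8700}) = 0.7047
P_3 = 1/(1+e^{-3.1700}) = 0.9597
E[score] = 0.7807 + 0.7047 + 0.9597 = 2.4452

2.45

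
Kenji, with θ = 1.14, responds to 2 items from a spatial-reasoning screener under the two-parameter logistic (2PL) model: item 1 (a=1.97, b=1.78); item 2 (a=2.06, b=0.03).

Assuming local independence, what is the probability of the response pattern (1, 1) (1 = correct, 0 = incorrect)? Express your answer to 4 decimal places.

P(θ) = 1 / (1 + exp(−a(θ − b)))
P_1 = 1/(1+e^{1.2608}) = 0.2208
P_2 = 1/(1+e^{-2.2866}) = 0.9078
L = P_1 × P_2 = 0.2208 × 0.9078 = 0.20047

0.2005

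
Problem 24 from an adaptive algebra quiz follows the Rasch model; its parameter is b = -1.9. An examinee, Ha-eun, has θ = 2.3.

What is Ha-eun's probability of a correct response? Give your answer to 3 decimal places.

P(θ) = 1 / (1 + exp(−(θ − b)))
Exponent: (2.3 − (-1.9)) = 4.2000
1/(1 + e^{-4.2000}) = 0.9852
P = 0.9852

0.985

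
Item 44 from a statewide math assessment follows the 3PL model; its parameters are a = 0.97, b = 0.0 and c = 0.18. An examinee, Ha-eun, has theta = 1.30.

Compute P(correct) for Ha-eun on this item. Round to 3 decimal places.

0.819

P(theta) = c + (1 − c) · 1 / (1 + exp(−a(theta − b)))
Exponent: 0.97 × (1.30 − 0.0) = 1.2610
1/(1 + e^{-1.2610}) = 0.7792
P = 0.18 + 0.82 × 0.7792 = 0.8189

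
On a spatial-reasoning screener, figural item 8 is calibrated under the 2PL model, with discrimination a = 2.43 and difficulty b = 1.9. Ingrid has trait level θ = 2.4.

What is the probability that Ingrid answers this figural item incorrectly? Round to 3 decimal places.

0.229

P(θ) = 1 / (1 + exp(−a(θ − b)))
Exponent: 2.43 × (2.4 − 1.9) = 1.2150
1/(1 + e^{-1.2150}) = 0.7712
P(incorrect) = 1 − 0.7712 = 0.2288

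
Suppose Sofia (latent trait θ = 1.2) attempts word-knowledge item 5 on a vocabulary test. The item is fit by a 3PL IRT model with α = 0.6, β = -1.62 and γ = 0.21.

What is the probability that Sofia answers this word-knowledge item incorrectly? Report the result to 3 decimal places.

P(θ) = γ + (1 − γ) · 1 / (1 + exp(−α(θ − β)))
Exponent: 0.6 × (1.2 − (-1.62)) = 1.6920
1/(1 + e^{-1.6920}) = 0.8445
P = 0.21 + 0.79 × 0.8445 = 0.8771
P(incorrect) = 1 − 0.8771 = 0.1229

0.123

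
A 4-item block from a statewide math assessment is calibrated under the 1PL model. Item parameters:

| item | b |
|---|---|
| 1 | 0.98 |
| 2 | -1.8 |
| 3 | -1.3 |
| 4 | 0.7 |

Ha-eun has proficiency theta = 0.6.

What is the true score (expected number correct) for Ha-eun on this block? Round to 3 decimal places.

P(theta) = 1 / (1 + exp(−(theta − b)))
P_1 = 1/(1+e^{0.3800}) = 0.4061
P_2 = 1/(1+e^{-2.4000}) = 0.9168
P_3 = 1/(1+e^{-1.9000}) = 0.8699
P_4 = 1/(1+e^{0.1000}) = 0.4750
E[score] = 0.4061 + 0.9168 + 0.8699 + 0.4750 = 2.6679

2.668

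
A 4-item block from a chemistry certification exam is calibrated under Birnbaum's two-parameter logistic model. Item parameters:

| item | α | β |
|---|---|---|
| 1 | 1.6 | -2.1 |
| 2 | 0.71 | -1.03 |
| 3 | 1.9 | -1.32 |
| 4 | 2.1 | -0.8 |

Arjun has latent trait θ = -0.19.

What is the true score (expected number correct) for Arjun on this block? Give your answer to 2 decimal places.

P(θ) = 1 / (1 + exp(−α(θ − β)))
P_1 = 1/(1+e^{-3.0560}) = 0.9550
P_2 = 1/(1+e^{-0.5964}) = 0.6448
P_3 = 1/(1+e^{-2.1470}) = 0.8954
P_4 = 1/(1+e^{-1.2810}) = 0.7826
E[score] = 0.9550 + 0.6448 + 0.8954 + 0.7826 = 3.2779

3.28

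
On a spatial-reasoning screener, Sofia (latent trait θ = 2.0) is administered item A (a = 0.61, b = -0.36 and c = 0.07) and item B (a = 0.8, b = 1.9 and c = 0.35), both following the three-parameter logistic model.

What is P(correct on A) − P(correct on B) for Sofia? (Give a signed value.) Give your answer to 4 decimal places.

0.1338

P(θ) = c + (1 − c) · 1 / (1 + exp(−a(θ − b)))
P_A = 0.8218
P_B = 0.6880
P_A − P_B = 0.1338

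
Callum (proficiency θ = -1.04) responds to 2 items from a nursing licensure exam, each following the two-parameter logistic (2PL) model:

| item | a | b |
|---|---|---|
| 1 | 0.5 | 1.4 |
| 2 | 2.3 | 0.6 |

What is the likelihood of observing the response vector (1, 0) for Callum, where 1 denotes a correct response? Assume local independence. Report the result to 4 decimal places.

0.2228

P(θ) = 1 / (1 + exp(−a(θ − b)))
P_1 = 1/(1+e^{1.2200}) = 0.2279
P_2 = 1/(1+e^{3.7720}) = 0.0225
L = P_1 × (1−P_2) = 0.2279 × 0.9775 = 0.22281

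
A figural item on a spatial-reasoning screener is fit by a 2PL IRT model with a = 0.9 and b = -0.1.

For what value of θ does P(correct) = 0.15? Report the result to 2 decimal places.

-2.03

P(θ) = 1 / (1 + exp(−a(θ − b)))
logit = ln(0.1500/0.8500) = -1.7346
θ = b + logit/(a) = -0.1 + (-1.7346)/0.9000 = -2.0273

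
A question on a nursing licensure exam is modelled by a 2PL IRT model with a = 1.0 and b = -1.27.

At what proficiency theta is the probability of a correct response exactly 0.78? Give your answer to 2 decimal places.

0.00

P(theta) = 1 / (1 + exp(−a(theta − b)))
logit = ln(0.7800/0.2200) = 1.2657
theta = b + logit/(a) = -1.27 + 1.2657/1.0000 = -0.0043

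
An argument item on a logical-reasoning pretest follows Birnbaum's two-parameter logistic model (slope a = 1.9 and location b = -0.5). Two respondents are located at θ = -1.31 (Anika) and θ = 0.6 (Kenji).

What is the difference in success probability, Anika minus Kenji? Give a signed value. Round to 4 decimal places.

P(θ) = 1 / (1 + exp(−a(θ − b)))
P(Anika) = 0.1767  [exponent -1.5390]
P(Kenji) = 0.8899  [exponent 2.0900]
Difference = 0.1767 − 0.8899 = -0.7132

-0.7132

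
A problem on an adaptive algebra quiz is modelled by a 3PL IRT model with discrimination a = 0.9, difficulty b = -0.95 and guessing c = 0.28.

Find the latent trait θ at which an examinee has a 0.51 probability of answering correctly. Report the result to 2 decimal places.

-1.79

P(θ) = c + (1 − c) · 1 / (1 + exp(−a(θ − b)))
Remove guessing floor: (0.51 − 0.28)/(1 − 0.28) = 0.3194
logit = ln(0.3194/0.6806) = -0.7563
θ = b + logit/(a) = -0.95 + (-0.7563)/0.9000 = -1.7904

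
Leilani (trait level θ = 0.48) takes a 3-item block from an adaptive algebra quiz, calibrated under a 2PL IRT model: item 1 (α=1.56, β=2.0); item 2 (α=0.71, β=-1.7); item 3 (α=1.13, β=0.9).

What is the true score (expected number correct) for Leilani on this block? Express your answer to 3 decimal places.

P(θ) = 1 / (1 + exp(−α(θ − β)))
P_1 = 1/(1+e^{2.3712}) = 0.0854
P_2 = 1/(1+e^{-1.5478}) = 0.8246
P_3 = 1/(1+e^{0.4746}) = 0.3835
E[score] = 0.0854 + 0.8246 + 0.3835 = 1.2935

1.294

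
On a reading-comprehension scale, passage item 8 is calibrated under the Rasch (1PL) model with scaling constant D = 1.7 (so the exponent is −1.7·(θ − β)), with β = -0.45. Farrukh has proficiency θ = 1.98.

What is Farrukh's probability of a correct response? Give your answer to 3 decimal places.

0.984

P(θ) = 1 / (1 + exp(−D·(θ − β)))
Exponent: 1.7 × (1.98 − (-0.45)) = 4.1310
1/(1 + e^{-4.1310}) = 0.9842
P = 0.9842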